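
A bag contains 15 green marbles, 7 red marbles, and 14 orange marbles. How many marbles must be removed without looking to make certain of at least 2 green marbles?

23

The worst case draws every non-green marble first: 7 + 14 = 21.
The next 2 draws are then forced to be green, giving 21 + 2 = 23.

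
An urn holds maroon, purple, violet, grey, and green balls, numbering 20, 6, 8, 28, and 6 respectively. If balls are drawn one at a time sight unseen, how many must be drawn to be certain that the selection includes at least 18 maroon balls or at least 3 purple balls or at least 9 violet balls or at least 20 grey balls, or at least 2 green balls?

The worst case stops just short of every target: 17 maroon, 2 purple, 8 violet, 19 grey, 1 green — 17 + 2 + 8 + 19 + 1 = 47 balls.
One more ball must push some color to its target, so 47 + 1 = 48.

48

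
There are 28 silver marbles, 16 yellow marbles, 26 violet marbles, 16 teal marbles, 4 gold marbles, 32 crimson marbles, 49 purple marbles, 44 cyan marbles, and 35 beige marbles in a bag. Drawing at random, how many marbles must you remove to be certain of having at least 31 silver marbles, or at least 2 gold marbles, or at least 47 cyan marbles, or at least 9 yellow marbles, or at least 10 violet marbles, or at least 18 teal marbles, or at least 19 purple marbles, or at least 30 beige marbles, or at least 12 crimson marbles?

165

The worst case stops just short of every target: all 28 silver, 8 yellow, 9 violet, all 16 teal, 1 gold, 11 crimson, 18 purple, all 44 cyan, 29 beige — 28 + 8 + 9 + 16 + 1 + 11 + 18 + 44 + 29 = 164 marbles.
One more marble must push some color to its target, so 164 + 1 = 165.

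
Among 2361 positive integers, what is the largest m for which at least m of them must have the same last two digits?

There are 100 possible two-digit endings, which serve as the pigeonholes.
If each of the 100 possible two-digit endings held at most 23, the total would be at most 100 × 23 = 2300 < 2361, a contradiction.
So at least one holds ⌈2361/100⌉ = 24.

24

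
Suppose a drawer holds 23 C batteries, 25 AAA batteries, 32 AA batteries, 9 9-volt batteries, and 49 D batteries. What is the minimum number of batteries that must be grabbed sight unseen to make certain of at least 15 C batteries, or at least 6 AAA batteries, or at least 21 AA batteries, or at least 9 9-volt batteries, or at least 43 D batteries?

90

Each of the 5 types has its own threshold; avoid all of them simultaneously.
The worst case stops just short of every target: 14 C, 5 AAA, 20 AA, 8 9-volt, 42 D — 14 + 5 + 20 + 8 + 42 = 89 batteries.
One more battery must push some type to its target, so 89 + 1 = 90.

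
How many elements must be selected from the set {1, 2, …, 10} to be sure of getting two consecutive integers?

6

Partition {1, …, 10} into 5 pairs: {1,2}, {3,4}, …, {9,10}.
Choosing 5 integers — say the 5 even numbers 2, 4, …, 10 — takes one from each pair and avoids the property.
Choosing 6 forces two into the same pair by pigeonhole, and those are consecutive. So 6.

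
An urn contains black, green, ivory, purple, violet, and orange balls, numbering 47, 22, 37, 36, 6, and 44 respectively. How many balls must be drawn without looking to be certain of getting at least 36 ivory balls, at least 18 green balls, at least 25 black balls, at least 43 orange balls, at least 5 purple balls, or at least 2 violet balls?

The worst case stops just short of every target: 24 black, 17 green, 35 ivory, 4 purple, 1 violet, 42 orange — 24 + 17 + 35 + 4 + 1 + 42 = 123 balls.
One more ball must push some color to its target, so 123 + 1 = 124.

124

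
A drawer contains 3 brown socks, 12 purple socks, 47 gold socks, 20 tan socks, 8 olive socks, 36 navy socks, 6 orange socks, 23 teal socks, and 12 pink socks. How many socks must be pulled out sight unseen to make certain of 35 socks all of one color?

153

In the worst case we take at most 34 of each color, but all 3 brown, all 12 purple, all 20 tan, all 8 olive, all 6 orange, all 23 teal, and all 12 pink (fewer than 34), giving 3 + 12 + 34 + 20 + 8 + 34 + 6 + 23 + 12 = 152.
One more sock then forces some color to 35, so 152 + 1 = 153.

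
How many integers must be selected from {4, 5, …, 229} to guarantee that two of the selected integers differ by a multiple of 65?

Group the integers by remainder mod 65; there are 65 residue classes, each nonempty in this range.
Choosing one from each class (65 integers) avoids any shared remainder.
One more choice must repeat a class, so two differ by a multiple of 65. Hence 65 + 1 = 66.

66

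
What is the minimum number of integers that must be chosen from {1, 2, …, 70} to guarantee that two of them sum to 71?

36

Partition {1, …, 70} into 35 pairs: {1,70}, {2,69}, …, {35,36}.
Choosing 35 integers — say the integers 1 through 35 — takes one from each pair and avoids the property.
Choosing 36 forces two into the same pair by pigeonhole, and those sum to 71. So 36.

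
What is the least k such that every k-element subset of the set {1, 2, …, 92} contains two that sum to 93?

Partition {1, …, 92} into 46 pairs: {1,92}, {2,91}, …, {46,47}.
Choosing 46 integers — say the integers 1 through 46 — takes one from each pair and avoids the property.
Choosing 47 forces two into the same pair by pigeonhole, and those sum to 93. So 47.

47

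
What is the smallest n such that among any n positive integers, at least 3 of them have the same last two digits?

201

There are 100 possible two-digit endings acting as pigeonholes.
With 100 × 2 = 200 positive integers we could place exactly 2 in each, with no class reaching 3.
One more forces some class to hold 3, so 200 + 1 = 201.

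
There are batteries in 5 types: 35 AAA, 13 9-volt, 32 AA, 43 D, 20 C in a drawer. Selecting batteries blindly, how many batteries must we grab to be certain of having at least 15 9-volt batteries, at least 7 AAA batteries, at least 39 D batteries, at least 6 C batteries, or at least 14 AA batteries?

76

The worst case stops just short of every target: 6 AAA, all 13 9-volt, 13 AA, 38 D, 5 C — 6 + 13 + 13 + 38 + 5 = 75 batteries.
One more battery must push some type to its target, so 75 + 1 = 76.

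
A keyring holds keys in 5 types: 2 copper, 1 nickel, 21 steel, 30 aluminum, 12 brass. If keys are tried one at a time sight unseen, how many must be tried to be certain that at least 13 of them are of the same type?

Treat the 5 types as pigeonholes.
In the worst case we take at most 12 of each type, but all 2 copper and all 1 nickel (fewer than 12), giving 2 + 1 + 12 + 12 + 12 = 39.
One more key then forces some type to 13, so 39 + 1 = 40.

40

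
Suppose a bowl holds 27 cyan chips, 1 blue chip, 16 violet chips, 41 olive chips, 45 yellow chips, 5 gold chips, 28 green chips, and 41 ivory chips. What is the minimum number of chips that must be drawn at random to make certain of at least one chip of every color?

204

The hardest color to obtain is blue: we could draw every other chip first — 204 − 1 = 203 chips — without a single blue one.
The next draw must be blue, so 203 + 1 = 204.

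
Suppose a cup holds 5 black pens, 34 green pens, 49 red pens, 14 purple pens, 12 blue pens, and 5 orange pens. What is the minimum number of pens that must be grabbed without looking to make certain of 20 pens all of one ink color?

75

In the worst case we take at most 19 of each ink color, but all 5 black, all 14 purple, all 12 blue, and all 5 orange (fewer than 19), giving 5 + 19 + 19 + 14 + 12 + 5 = 74.
One more pen then forces some ink color to 20, so 74 + 1 = 75.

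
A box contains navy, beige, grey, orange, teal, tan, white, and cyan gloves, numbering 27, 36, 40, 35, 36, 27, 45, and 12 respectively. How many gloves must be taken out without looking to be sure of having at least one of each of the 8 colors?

The hardest color to obtain is cyan: we could draw every other glove first — 258 − 12 = 246 gloves — without a single cyan one.
The next draw must be cyan, so 246 + 1 = 247.

247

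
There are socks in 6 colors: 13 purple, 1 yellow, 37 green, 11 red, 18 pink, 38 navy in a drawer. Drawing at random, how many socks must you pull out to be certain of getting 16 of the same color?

Treat the 6 colors as pigeonholes.
In the worst case we take at most 15 of each color, but all 13 purple, all 1 yellow, and all 11 red (fewer than 15), giving 13 + 1 + 15 + 11 + 15 + 15 = 70.
One more sock then forces some color to 16, so 70 + 1 = 71.

71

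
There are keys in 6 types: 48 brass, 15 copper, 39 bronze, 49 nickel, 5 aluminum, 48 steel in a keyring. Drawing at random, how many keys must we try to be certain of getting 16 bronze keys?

181

The worst case draws every non-bronze key first: 48 + 15 + 49 + 5 + 48 = 165.
The next 16 draws are then forced to be bronze, giving 165 + 16 = 181.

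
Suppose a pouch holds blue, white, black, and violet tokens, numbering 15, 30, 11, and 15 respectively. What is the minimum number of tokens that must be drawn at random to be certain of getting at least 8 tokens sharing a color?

The worst case takes 7 tokens of each color without reaching 8 of any: 4 × 7 = 28.
The next token must bring some color to 8, so 28 + 1 = 29.

29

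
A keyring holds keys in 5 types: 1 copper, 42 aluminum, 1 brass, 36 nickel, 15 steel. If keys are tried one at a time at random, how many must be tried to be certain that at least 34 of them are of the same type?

84

In the worst case we take at most 33 of each type, but all 1 copper, all 1 brass, and all 15 steel (fewer than 33), giving 1 + 33 + 1 + 33 + 15 = 83.
One more key then forces some type to 34, so 83 + 1 = 84.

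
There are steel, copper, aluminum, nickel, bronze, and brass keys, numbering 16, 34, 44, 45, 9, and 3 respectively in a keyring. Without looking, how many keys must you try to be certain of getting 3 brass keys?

To avoid brass keys as long as possible, exhaust the other 5 types first.
The worst case draws every non-brass key first: 16 + 34 + 44 + 45 + 9 = 148.
The next 3 draws are then forced to be brass, giving 148 + 3 = 151.

151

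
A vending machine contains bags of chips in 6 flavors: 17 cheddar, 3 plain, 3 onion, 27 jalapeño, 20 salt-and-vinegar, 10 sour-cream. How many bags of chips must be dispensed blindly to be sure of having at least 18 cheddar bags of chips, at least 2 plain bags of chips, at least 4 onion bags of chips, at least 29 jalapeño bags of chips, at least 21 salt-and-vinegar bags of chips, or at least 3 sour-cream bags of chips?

The worst case stops just short of every target: 17 cheddar, 1 plain, 3 onion, all 27 jalapeño, 20 salt-and-vinegar, 2 sour-cream — 17 + 1 + 3 + 27 + 20 + 2 = 70 bags of chips.
One more bag of chips must push some flavor to its target, so 70 + 1 = 71.

71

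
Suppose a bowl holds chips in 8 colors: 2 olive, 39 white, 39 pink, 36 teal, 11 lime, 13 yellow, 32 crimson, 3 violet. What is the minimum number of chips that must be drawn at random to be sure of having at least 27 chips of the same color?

In the worst case we take at most 26 of each color, but all 2 olive, all 11 lime, all 13 yellow, and all 3 violet (fewer than 26), giving 2 + 26 + 26 + 26 + 11 + 13 + 26 + 3 = 133.
One more chip then forces some color to 27, so 133 + 1 = 134.

134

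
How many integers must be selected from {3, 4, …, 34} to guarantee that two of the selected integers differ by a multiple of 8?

Group the integers by remainder mod 8; there are 8 residue classes, each nonempty in this range.
Choosing one from each class (8 integers) avoids any shared remainder.
One more choice must repeat a class, so two differ by a multiple of 8. Hence 8 + 1 = 9.

9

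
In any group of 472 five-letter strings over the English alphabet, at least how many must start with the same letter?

The 472 five-letter strings over the English alphabet fall into 26 possible first letters.
If each of the 26 possible first letters held at most 18, the total would be at most 26 × 18 = 468 < 472, a contradiction.
So at least one holds ⌈472/26⌉ = 19.

19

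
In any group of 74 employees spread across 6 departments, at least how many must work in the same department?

13

If each of the 6 departments held at most 12, the total would be at most 6 × 12 = 72 < 74, a contradiction.
So at least one holds ⌈74/6⌉ = 13.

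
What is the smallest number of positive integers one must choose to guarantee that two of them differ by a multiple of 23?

Two integers differ by a multiple of 23 exactly when they share a remainder mod 23.
There are 23 residue classes mod 23, so 23 integers can all lie in distinct classes.
One more integer must repeat a residue, giving a difference divisible by 23. So n = 23 + 1 = 24.

24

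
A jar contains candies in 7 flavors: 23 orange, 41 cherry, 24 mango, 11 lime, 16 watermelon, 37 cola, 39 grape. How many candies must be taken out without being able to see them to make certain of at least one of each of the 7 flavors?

The hardest flavor to obtain is lime: we could draw every other candy first — 191 − 11 = 180 candies — without a single lime one.
The next draw must be lime, so 180 + 1 = 181.

181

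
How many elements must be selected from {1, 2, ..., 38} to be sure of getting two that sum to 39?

Partition {1, …, 38} into 19 pairs: {1,38}, {2,37}, …, {19,20}.
Choosing 19 integers — say the integers 1 through 19 — takes one from each pair and avoids the property.
Choosing 20 forces two into the same pair by pigeonhole, and those sum to 39. So 20.

20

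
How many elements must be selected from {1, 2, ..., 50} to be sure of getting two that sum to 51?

Partition {1, …, 50} into 25 pairs: {1,50}, {2,49}, …, {25,26}.
Choosing 25 integers — say the integers 1 through 25 — takes one from each pair and avoids the property.
Choosing 26 forces two into the same pair by pigeonhole, and those sum to 51. So 26.

26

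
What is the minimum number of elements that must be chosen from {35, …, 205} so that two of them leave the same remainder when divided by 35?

Use the pigeonhole principle on residue classes: group the integers by remainder mod 35; there are 35 residue classes, each nonempty in this range.
Choosing one from each class (35 integers) avoids any shared remainder.
One more choice must repeat a class, so two differ by a multiple of 35. Hence 35 + 1 = 36.

36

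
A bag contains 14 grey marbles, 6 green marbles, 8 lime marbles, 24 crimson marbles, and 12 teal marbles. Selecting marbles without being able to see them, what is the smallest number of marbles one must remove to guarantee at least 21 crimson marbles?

The worst case draws every non-crimson marble first: 14 + 6 + 8 + 12 = 40.
The next 21 draws are then forced to be crimson, giving 40 + 21 = 61.

61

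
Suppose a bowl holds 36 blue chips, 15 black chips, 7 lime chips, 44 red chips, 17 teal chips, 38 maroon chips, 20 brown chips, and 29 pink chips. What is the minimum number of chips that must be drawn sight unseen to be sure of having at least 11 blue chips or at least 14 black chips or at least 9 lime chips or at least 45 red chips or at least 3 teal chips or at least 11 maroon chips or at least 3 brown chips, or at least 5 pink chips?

Each of the 8 colors has its own threshold; avoid all of them simultaneously.
The worst case stops just short of every target: 10 blue, 13 black, all 7 lime, 44 red, 2 teal, 10 maroon, 2 brown, 4 pink — 10 + 13 + 7 + 44 + 2 + 10 + 2 + 4 = 92 chips.
One more chip must push some color to its target, so 92 + 1 = 93.

93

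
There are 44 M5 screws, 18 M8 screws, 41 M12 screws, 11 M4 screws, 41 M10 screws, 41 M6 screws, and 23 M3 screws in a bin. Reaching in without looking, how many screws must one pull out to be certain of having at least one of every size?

The hardest size to obtain is M4: we could draw every other screw first — 219 − 11 = 208 screws — without a single M4 one.
The next draw must be M4, so 208 + 1 = 209.

209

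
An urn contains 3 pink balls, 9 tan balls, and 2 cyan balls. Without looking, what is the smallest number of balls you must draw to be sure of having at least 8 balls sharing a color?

In the worst case we take at most 7 of each color, but all 3 pink and all 2 cyan (fewer than 7), giving 3 + 7 + 2 = 12.
One more ball then forces some color to 8, so 12 + 1 = 13.

13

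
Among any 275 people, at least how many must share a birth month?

23

There are 12 months of the year, which serve as the pigeonholes.
If each of the 12 months of the year held at most 22, the total would be at most 12 × 22 = 264 < 275, a contradiction.
So at least one holds ⌈275/12⌉ = 23.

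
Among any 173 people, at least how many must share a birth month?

15

There are 12 months of the year, which serve as the pigeonholes.
If each of the 12 months of the year held at most 14, the total would be at most 12 × 14 = 168 < 173, a contradiction.
So at least one holds ⌈173/12⌉ = 15.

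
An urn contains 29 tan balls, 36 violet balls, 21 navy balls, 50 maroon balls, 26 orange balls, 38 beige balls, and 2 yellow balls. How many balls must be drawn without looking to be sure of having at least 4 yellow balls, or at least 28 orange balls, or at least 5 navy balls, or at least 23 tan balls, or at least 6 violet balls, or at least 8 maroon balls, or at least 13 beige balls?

79

The worst case stops just short of every target: 22 tan, 5 violet, 4 navy, 7 maroon, all 26 orange, 12 beige, all 2 yellow — 22 + 5 + 4 + 7 + 26 + 12 + 2 = 78 balls.
One more ball must push some color to its target, so 78 + 1 = 79.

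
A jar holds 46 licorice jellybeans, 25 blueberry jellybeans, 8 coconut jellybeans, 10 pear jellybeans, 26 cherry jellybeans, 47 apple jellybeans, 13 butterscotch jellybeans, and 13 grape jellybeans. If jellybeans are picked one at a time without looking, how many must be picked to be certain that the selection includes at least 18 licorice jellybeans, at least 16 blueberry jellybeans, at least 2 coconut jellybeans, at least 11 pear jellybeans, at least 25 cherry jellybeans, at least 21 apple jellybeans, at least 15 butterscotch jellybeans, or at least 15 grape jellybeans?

114

Each of the 8 flavors has its own threshold; avoid all of them simultaneously.
The worst case stops just short of every target: 17 licorice, 15 blueberry, 1 coconut, 10 pear, 24 cherry, 20 apple, all 13 butterscotch, all 13 grape — 17 + 15 + 1 + 10 + 24 + 20 + 13 + 13 = 113 jellybeans.
One more jellybean must push some flavor to its target, so 113 + 1 = 114.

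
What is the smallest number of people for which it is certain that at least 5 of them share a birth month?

49

There are 12 months of the year acting as pigeonholes.
With 12 × 4 = 48 people we could place exactly 4 in each, with no class reaching 5.
One more forces some class to hold 5, so 48 + 1 = 49.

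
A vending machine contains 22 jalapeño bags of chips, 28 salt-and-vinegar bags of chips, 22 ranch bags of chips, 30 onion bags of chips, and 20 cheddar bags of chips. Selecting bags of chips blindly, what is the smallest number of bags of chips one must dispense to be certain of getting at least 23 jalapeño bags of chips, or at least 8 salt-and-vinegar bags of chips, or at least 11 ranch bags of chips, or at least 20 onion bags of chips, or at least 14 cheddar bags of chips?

72

Each of the 5 flavors has its own threshold; avoid all of them simultaneously.
The worst case stops just short of every target: 22 jalapeño, 7 salt-and-vinegar, 10 ranch, 19 onion, 13 cheddar — 22 + 7 + 10 + 19 + 13 = 71 bags of chips.
One more bag of chips must push some flavor to its target, so 71 + 1 = 72.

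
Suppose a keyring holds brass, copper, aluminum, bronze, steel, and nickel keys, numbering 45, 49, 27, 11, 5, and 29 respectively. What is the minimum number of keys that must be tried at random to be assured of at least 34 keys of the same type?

139

Treat the 6 types as pigeonholes.
In the worst case we take at most 33 of each type, but all 27 aluminum, all 11 bronze, all 5 steel, and all 29 nickel (fewer than 33), giving 33 + 33 + 27 + 11 + 5 + 29 = 138.
One more key then forces some type to 34, so 138 + 1 = 139.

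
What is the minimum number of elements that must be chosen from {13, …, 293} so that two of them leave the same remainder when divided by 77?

78

Use the pigeonhole principle on residue classes: group the integers by remainder mod 77; there are 77 residue classes, each nonempty in this range.
Choosing one from each class (77 integers) avoids any shared remainder.
One more choice must repeat a class, so two differ by a multiple of 77. Hence 77 + 1 = 78.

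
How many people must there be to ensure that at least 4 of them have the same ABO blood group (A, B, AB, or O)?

13

There are 4 ABO blood groups acting as pigeonholes.
With 4 × 3 = 12 people we could place exactly 3 in each, with no class reaching 4.
One more forces some class to hold 4, so 12 + 1 = 13.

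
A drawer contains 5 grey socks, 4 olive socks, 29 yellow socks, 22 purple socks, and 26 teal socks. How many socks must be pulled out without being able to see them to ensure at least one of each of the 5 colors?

The hardest color to obtain is olive: we could draw every other sock first — 86 − 4 = 82 socks — without a single olive one.
The next draw must be olive, so 82 + 1 = 83.

83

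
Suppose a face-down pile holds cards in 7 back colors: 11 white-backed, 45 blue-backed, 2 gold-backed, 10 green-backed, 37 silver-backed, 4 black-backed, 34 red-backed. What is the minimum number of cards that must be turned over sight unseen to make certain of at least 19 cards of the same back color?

82

In the worst case we take at most 18 of each back color, but all 11 white-backed, all 2 gold-backed, all 10 green-backed, and all 4 black-backed (fewer than 18), giving 11 + 18 + 2 + 10 + 18 + 4 + 18 = 81.
One more card then forces some back color to 19, so 81 + 1 = 82.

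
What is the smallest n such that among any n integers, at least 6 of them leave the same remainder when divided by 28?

There are 28 residue classes modulo 28 acting as pigeonholes.
With 28 × 5 = 140 integers we could place exactly 5 in each, with no class reaching 6.
One more forces some class to hold 6, so 140 + 1 = 141.

141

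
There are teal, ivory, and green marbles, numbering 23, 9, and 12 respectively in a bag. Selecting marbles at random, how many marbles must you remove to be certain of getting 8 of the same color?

Treat the 3 colors as pigeonholes.
The worst case takes 7 marbles of each color without reaching 8 of any: 3 × 7 = 21.
The next marble must bring some color to 8, so 21 + 1 = 22.

22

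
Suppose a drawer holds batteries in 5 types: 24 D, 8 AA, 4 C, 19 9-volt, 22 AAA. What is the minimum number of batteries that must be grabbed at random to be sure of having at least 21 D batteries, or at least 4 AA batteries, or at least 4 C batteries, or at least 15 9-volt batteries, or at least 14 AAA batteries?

The worst case stops just short of every target: 20 D, 3 AA, 3 C, 14 9-volt, 13 AAA — 20 + 3 + 3 + 14 + 13 = 53 batteries.
One more battery must push some type to its target, so 53 + 1 = 54.

54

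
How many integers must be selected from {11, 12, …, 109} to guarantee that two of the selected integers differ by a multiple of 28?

Group the integers by remainder mod 28; there are 28 residue classes, each nonempty in this range.
Choosing one from each class (28 integers) avoids any shared remainder.
One more choice must repeat a class, so two differ by a multiple of 28. Hence 28 + 1 = 29.

29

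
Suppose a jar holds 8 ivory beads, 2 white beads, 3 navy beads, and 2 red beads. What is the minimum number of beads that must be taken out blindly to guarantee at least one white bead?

To avoid white beads as long as possible, exhaust the other 3 colors first.
The worst case draws every non-white bead first: 8 + 3 + 2 = 13.
The next draw is then forced to be white, giving 13 + 1 = 14.

14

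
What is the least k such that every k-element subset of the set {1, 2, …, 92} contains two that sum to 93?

47

Partition {1, …, 92} into 46 pairs: {1,92}, {2,91}, …, {46,47}.
Choosing 46 integers — say the integers 1 through 46 — takes one from each pair and avoids the property.
Choosing 47 forces two into the same pair by pigeonhole, and those sum to 93. So 47.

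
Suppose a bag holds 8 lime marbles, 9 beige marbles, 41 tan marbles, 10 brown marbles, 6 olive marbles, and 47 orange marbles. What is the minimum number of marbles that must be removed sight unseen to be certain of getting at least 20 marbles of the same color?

72

In the worst case we take at most 19 of each color, but all 8 lime, all 9 beige, all 10 brown, and all 6 olive (fewer than 19), giving 8 + 9 + 19 + 10 + 6 + 19 = 71.
One more marble then forces some color to 20, so 71 + 1 = 72.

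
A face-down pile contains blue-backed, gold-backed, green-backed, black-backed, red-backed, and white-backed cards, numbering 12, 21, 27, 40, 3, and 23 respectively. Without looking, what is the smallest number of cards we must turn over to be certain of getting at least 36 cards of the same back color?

Treat the 6 back colors as pigeonholes.
In the worst case we take at most 35 of each back color, but all 12 blue-backed, all 21 gold-backed, all 27 green-backed, all 3 red-backed, and all 23 white-backed (fewer than 35), giving 12 + 21 + 27 + 35 + 3 + 23 = 121.
One more card then forces some back color to 36, so 121 + 1 = 122.

122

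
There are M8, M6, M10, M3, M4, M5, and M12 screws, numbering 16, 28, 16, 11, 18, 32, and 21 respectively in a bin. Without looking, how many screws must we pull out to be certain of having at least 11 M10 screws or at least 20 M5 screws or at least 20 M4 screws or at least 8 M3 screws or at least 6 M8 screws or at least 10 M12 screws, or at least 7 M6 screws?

75

The worst case stops just short of every target: 5 M8, 6 M6, 10 M10, 7 M3, all 18 M4, 19 M5, 9 M12 — 5 + 6 + 10 + 7 + 18 + 19 + 9 = 74 screws.
One more screw must push some size to its target, so 74 + 1 = 75.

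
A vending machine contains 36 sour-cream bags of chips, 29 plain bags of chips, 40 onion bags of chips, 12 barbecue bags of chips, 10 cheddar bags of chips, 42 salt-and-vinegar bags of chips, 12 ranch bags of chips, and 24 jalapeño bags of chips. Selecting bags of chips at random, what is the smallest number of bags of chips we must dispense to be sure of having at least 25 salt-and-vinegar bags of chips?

To avoid salt-and-vinegar bags of chips as long as possible, exhaust the other 7 flavors first.
The worst case draws every non-salt-and-vinegar bag of chips first: 36 + 29 + 40 + 12 + 10 + 12 + 24 = 163.
The next 25 draws are then forced to be salt-and-vinegar, giving 163 + 25 = 188.

188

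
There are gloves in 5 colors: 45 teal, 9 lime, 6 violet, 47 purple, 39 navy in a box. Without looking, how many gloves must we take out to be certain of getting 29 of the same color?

In the worst case we take at most 28 of each color, but all 9 lime and all 6 violet (fewer than 28), giving 28 + 9 + 6 + 28 + 28 = 99.
One more glove then forces some color to 29, so 99 + 1 = 100.

100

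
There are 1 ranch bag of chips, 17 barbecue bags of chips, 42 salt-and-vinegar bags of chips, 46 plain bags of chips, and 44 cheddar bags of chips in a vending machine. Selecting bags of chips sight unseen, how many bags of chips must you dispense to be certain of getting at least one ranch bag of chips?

150

To avoid ranch bags of chips as long as possible, exhaust the other 4 flavors first.
The worst case draws every non-ranch bag of chips first: 17 + 42 + 46 + 44 = 149.
The next draw is then forced to be ranch, giving 149 + 1 = 150.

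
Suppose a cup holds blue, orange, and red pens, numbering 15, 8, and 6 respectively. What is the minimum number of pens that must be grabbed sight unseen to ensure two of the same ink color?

4

The worst case takes 1 pen of each ink color without reaching 2 of any: 3 × 1 = 3.
The next pen must bring some ink color to 2, so 3 + 1 = 4.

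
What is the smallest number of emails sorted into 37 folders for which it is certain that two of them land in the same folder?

38

There are 37 folders acting as pigeonholes.
With 37 emails we could place one in each, avoiding any repeat.
One more forces some class to hold 2, so 37 + 1 = 38.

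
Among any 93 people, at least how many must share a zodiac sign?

There are 12 zodiac signs, which serve as the pigeonholes.
If each of the 12 zodiac signs held at most 7, the total would be at most 12 × 7 = 84 < 93, a contradiction.
So at least one holds ⌈93/12⌉ = 8.

8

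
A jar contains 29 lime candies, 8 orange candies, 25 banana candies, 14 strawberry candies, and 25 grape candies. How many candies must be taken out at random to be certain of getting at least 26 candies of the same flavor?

98

In the worst case we take at most 25 of each flavor, but all 8 orange and all 14 strawberry (fewer than 25), giving 25 + 8 + 25 + 14 + 25 = 97.
One more candy then forces some flavor to 26, so 97 + 1 = 98.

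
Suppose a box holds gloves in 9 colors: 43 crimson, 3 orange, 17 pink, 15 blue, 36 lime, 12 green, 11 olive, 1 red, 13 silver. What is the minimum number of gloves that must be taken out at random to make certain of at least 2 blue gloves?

To avoid blue gloves as long as possible, exhaust the other 8 colors first.
The worst case draws every non-blue glove first: 43 + 3 + 17 + 36 + 12 + 11 + 1 + 13 = 136.
The next 2 draws are then forced to be blue, giving 136 + 2 = 138.

138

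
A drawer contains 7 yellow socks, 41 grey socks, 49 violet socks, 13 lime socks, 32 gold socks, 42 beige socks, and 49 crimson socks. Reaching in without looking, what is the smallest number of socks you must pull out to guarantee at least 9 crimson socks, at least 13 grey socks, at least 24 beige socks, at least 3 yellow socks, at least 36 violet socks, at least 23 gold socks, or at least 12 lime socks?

The worst case stops just short of every target: 2 yellow, 12 grey, 35 violet, 11 lime, 22 gold, 23 beige, 8 crimson — 2 + 12 + 35 + 11 + 22 + 23 + 8 = 113 socks.
One more sock must push some color to its target, so 113 + 1 = 114.

114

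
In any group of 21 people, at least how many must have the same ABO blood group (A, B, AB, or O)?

6

There are 4 ABO blood groups, which serve as the pigeonholes.
If each of the 4 ABO blood groups held at most 5, the total would be at most 4 × 5 = 20 < 21, a contradiction.
So at least one holds ⌈21/4⌉ = 6.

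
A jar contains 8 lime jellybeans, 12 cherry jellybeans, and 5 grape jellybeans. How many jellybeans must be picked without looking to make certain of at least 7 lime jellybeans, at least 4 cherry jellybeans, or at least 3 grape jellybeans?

The worst case stops just short of every target: 6 lime, 3 cherry, 2 grape — 6 + 3 + 2 = 11 jellybeans.
One more jellybean must push some flavor to its target, so 11 + 1 = 12.

12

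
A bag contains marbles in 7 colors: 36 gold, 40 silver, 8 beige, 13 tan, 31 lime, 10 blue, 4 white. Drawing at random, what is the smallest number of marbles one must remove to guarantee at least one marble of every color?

139

The hardest color to obtain is white: we could draw every other marble first — 142 − 4 = 138 marbles — without a single white one.
The next draw must be white, so 138 + 1 = 139.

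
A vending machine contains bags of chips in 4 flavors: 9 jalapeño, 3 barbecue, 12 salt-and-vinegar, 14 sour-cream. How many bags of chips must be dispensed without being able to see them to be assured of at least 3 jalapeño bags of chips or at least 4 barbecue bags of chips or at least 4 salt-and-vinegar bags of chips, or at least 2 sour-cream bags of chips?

Each of the 4 flavors has its own threshold; avoid all of them simultaneously.
The worst case stops just short of every target: 2 jalapeño, 3 barbecue, 3 salt-and-vinegar, 1 sour-cream — 2 + 3 + 3 + 1 = 9 bags of chips.
One more bag of chips must push some flavor to its target, so 9 + 1 = 10.

10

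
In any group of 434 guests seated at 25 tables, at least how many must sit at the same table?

18

If each of the 25 tables held at most 17, the total would be at most 25 × 17 = 425 < 434, a contradiction.
So at least one holds ⌈434/25⌉ = 18.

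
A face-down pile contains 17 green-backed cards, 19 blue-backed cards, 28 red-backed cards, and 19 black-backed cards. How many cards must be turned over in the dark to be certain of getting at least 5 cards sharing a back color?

The worst case takes 4 cards of each back color without reaching 5 of any: 4 × 4 = 16.
The next card must bring some back color to 5, so 16 + 1 = 17.

17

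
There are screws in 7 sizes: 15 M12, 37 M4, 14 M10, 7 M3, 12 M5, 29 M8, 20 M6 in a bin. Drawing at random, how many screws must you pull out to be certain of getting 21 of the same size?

In the worst case we take at most 20 of each size, but all 15 M12, all 14 M10, all 7 M3, and all 12 M5 (fewer than 20), giving 15 + 20 + 14 + 7 + 12 + 20 + 20 = 108.
One more screw then forces some size to 21, so 108 + 1 = 109.

109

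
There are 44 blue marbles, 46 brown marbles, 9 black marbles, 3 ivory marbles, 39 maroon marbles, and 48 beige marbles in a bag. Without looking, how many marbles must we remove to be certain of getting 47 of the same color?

188

Treat the 6 colors as pigeonholes.
In the worst case we take at most 46 of each color, but all 44 blue, all 9 black, all 3 ivory, and all 39 maroon (fewer than 46), giving 44 + 46 + 9 + 3 + 39 + 46 = 187.
One more marble then forces some color to 47, so 187 + 1 = 188.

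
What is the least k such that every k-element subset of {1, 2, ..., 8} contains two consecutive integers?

Partition {1, …, 8} into 4 pairs: {1,2}, {3,4}, …, {7,8}.
Choosing 4 integers — say the 4 even numbers 2, 4, …, 8 — takes one from each pair and avoids the property.
Choosing 5 forces two into the same pair by pigeonhole, and those are consecutive. So 5.

5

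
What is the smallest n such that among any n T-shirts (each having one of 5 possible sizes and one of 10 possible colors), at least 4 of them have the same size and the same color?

151

There are 5 × 10 = 50 (size, color) combinations acting as pigeonholes.
With 50 × 3 = 150 T-shirts we could place exactly 3 in each, with no (size, color) pair reaching 4.
One more forces some (size, color) pair to hold 4, so 150 + 1 = 151.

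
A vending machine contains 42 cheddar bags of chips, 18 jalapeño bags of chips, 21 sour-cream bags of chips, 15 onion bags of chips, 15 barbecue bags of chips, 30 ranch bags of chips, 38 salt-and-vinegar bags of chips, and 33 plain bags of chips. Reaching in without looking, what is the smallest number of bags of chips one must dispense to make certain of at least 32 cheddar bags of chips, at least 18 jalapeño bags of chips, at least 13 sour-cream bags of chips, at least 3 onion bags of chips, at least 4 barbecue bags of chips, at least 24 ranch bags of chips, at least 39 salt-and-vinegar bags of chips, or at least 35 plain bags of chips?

160

The worst case stops just short of every target: 31 cheddar, 17 jalapeño, 12 sour-cream, 2 onion, 3 barbecue, 23 ranch, 38 salt-and-vinegar, all 33 plain — 31 + 17 + 12 + 2 + 3 + 23 + 38 + 33 = 159 bags of chips.
One more bag of chips must push some flavor to its target, so 159 + 1 = 160.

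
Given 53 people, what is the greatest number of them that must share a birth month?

5

There are 12 months of the year, which serve as the pigeonholes.
If each of the 12 months of the year held at most 4, the total would be at most 12 × 4 = 48 < 53, a contradiction.
So at least one holds ⌈53/12⌉ = 5.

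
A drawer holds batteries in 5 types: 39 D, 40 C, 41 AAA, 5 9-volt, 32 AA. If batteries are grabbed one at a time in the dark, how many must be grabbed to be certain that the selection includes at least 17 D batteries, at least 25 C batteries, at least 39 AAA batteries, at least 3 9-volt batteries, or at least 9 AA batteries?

The worst case stops just short of every target: 16 D, 24 C, 38 AAA, 2 9-volt, 8 AA — 16 + 24 + 38 + 2 + 8 = 88 batteries.
One more battery must push some type to its target, so 88 + 1 = 89.

89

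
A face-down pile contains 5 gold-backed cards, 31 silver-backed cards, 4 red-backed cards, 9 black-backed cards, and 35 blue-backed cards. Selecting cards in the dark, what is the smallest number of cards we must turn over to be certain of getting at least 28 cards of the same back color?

73

In the worst case we take at most 27 of each back color, but all 5 gold-backed, all 4 red-backed, and all 9 black-backed (fewer than 27), giving 5 + 27 + 4 + 9 + 27 = 72.
One more card then forces some back color to 28, so 72 + 1 = 73.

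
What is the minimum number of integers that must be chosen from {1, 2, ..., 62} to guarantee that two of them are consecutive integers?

32

Partition {1, …, 62} into 31 pairs: {1,2}, {3,4}, …, {61,62}.
Choosing 31 integers — say the 31 even numbers 2, 4, …, 62 — takes one from each pair and avoids the property.
Choosing 32 forces two into the same pair by pigeonhole, and those are consecutive. So 32.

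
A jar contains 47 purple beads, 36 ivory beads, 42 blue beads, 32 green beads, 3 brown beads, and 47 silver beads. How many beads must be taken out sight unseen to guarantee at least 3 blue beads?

168

The worst case draws every non-blue bead first: 47 + 36 + 32 + 3 + 47 = 165.
The next 3 draws are then forced to be blue, giving 165 + 3 = 168.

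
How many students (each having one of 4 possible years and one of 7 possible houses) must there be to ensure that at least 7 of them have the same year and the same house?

There are 4 × 7 = 28 (year, house) combinations acting as pigeonholes.
With 28 × 6 = 168 students we could place exactly 6 in each, with no (year, house) pair reaching 7.
One more forces some (year, house) pair to hold 7, so 168 + 1 = 169.

169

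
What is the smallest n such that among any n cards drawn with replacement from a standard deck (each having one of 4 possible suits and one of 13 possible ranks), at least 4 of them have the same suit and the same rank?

157

There are 4 × 13 = 52 (suit, rank) combinations acting as pigeonholes.
With 52 × 3 = 156 cards drawn with replacement from a standard deck we could place exactly 3 in each, with no (suit, rank) pair reaching 4.
One more forces some (suit, rank) pair to hold 4, so 156 + 1 = 157.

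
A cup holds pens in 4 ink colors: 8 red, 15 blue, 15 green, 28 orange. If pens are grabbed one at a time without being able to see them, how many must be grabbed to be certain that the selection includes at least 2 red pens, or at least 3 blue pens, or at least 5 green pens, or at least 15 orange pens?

Each of the 4 ink colors has its own threshold; avoid all of them simultaneously.
The worst case stops just short of every target: 1 red, 2 blue, 4 green, 14 orange — 1 + 2 + 4 + 14 = 21 pens.
One more pen must push some ink color to its target, so 21 + 1 = 22.

22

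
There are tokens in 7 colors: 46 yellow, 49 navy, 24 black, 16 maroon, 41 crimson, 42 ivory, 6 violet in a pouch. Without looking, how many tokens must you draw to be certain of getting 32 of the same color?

Treat the 7 colors as pigeonholes.
In the worst case we take at most 31 of each color, but all 24 black, all 16 maroon, and all 6 violet (fewer than 31), giving 31 + 31 + 24 + 16 + 31 + 31 + 6 = 170.
One more token then forces some color to 32, so 170 + 1 = 171.

171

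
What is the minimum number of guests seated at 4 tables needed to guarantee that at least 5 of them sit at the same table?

There are 4 tables acting as pigeonholes.
With 4 × 4 = 16 guests we could place exactly 4 in each, with no class reaching 5.
One more forces some class to hold 5, so 16 + 1 = 17.

17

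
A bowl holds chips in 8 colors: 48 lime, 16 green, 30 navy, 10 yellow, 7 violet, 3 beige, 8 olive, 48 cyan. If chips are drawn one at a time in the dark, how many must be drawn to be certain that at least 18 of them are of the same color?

In the worst case we take at most 17 of each color, but all 16 green, all 10 yellow, all 7 violet, all 3 beige, and all 8 olive (fewer than 17), giving 17 + 16 + 17 + 10 + 7 + 3 + 8 + 17 = 95.
One more chip then forces some color to 18, so 95 + 1 = 96.

96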